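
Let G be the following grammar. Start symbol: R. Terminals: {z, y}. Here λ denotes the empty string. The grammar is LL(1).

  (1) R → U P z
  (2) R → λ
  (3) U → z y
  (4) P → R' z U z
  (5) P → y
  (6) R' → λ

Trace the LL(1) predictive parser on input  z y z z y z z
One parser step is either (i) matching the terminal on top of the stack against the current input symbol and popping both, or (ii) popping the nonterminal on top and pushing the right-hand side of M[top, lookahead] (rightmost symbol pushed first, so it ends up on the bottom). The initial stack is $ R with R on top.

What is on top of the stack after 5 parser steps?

R'

     Stack      Input            Action
  1  $ R        z y z z y z z $  expand R → U P z
  2  $ z P U    z y z z y z z $  expand U → z y
  3  $ z P y z  z y z z y z z $  match z
  4  $ z P y    y z z y z z $    match y
  5  $ z P      z z y z z $      expand P → R' z U z
Stack after step 5: $ z z U z R' (top = R').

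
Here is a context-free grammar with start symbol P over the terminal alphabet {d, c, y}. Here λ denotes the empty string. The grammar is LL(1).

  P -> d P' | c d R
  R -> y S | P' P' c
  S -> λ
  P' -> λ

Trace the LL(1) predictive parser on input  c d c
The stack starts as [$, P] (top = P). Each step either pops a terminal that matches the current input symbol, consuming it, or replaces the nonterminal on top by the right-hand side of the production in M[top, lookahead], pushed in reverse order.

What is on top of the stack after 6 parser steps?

     Stack      Input    Action
  1  $ P        c d c $  expand P -> c d R
  2  $ R d c    c d c $  match c
  3  $ R d      d c $    match d
  4  $ R        c $      expand R -> P' P' c
  5  $ c P' P'  c $      expand P' -> λ
  6  $ c P'     c $      expand P' -> λ
Stack after step 6: $ c (top = c).

c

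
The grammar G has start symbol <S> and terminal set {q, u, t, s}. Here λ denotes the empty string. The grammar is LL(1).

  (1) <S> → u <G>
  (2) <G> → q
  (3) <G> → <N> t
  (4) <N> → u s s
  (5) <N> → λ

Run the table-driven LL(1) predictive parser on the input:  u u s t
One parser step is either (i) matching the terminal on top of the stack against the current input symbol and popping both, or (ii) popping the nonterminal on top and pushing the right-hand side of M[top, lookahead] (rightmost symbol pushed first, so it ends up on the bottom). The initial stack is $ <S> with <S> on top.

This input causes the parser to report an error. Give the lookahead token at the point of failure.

t

step 1: stack=$ <S>  input=u u s t $  — expand <S> → u <G>
step 2: stack=$ <G> u  input=u u s t $  — match u
step 3: stack=$ <G>  input=u s t $  — expand <G> → <N> t
step 4: stack=$ t <N>  input=u s t $  — expand <N> → u s s
step 5: stack=$ t s s u  input=u s t $  — match u
step 6: stack=$ t s s  input=s t $  — match s
step 7: stack=$ t s  input=t $  — error: top is terminal s but lookahead is t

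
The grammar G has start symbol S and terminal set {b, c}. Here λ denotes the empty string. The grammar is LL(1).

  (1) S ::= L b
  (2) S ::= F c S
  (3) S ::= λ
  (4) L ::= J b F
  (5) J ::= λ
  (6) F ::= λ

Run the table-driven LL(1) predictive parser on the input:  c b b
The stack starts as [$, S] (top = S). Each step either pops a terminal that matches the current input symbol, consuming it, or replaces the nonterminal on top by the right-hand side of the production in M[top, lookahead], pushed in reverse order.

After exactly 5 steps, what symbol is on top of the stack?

J

step 1: stack=$ S  input=c b b $  — expand S ::= F c S
step 2: stack=$ S c F  input=c b b $  — expand F ::= λ
step 3: stack=$ S c  input=c b b $  — match c
step 4: stack=$ S  input=b b $  — expand S ::= L b
step 5: stack=$ b L  input=b b $  — expand L ::= J b F
Stack after step 5: $ b F b J (top = J).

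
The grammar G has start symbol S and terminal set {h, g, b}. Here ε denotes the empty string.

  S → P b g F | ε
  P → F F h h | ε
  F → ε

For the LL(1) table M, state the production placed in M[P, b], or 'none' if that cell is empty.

P → ε

FIRST(F): from F→ε we get {ε}. So FIRST(F) = {ε}.
FIRST(P): from P→F F h h we get {h}; from P→ε we get {ε}. So FIRST(P) = {ε, h}.
FIRST(S): from S→P b g F we get {b, h}; from S→ε we get {ε}. So FIRST(S) = {ε, b, h}.
FOLLOW(S) includes $ since S is the start symbol.
FOLLOW(P): in S→P b g F, P is followed by b g F with FIRST {b}. Thus FOLLOW(P) = {b}.
For P → F F h h: FIRST(F F h h) = {h}, so it goes in M[P, t] for t ∈ {h}.
For P → ε: FIRST(ε) = {ε}, so it goes in M[P, t] for t ∈ {}; since ε ∈ FIRST, also for every t ∈ FOLLOW(P) = {b}.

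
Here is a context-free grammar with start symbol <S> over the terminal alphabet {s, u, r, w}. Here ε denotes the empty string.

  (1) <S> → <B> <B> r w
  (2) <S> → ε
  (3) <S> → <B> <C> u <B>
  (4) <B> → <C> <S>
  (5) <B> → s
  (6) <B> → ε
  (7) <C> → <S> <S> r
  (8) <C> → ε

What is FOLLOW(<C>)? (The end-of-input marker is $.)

{$, r, s, u}

FIRST(<S>) = {ε, r, s, u}  (via <B> <B> r w, <B> <C> u <B>)
FIRST(<C>) = {ε, r, s, u}  (via <S> <S> r)
FIRST(<B>) = {ε, r, s, u}  (via <C> <S>)
FOLLOW(<S>) includes $ since <S> is the start symbol.
FOLLOW(<S>): in <B>→<C> <S>, the suffix after <S> is empty, so FOLLOW(<S>) ⊇ FOLLOW(<B>) = {$, r, s, u}; in <C>→<S> <S> r (occurrence 1), <S> is followed by <S> r with FIRST {r, s, u}; in <C>→<S> <S> r (occurrence 2), <S> is followed by r with FIRST {r}. Thus FOLLOW(<S>) = {$, r, s, u}.
FOLLOW(<B>): in <S>→<B> <B> r w (occurrence 1), <B> is followed by <B> r w with FIRST {r, s, u}; in <S>→<B> <B> r w (occurrence 2), <B> is followed by r w with FIRST {r}; in <S>→<B> <C> u <B> (occurrence 1), <B> is followed by <C> u <B> with FIRST {r, s, u}; in <S>→<B> <C> u <B> (occurrence 2), the suffix after <B> is empty, so FOLLOW(<B>) ⊇ FOLLOW(<S>) = {$, r, s, u}. Thus FOLLOW(<B>) = {$, r, s, u}.
FOLLOW(<C>): in <S>→<B> <C> u <B>, <C> is followed by u <B> with FIRST {u}; in <B>→<C> <S>, <C> is followed by <S> with FIRST {ε, r, s, u}; in <B>→<C> <S>, the suffix after <C> is nullable, so FOLLOW(<C>) ⊇ FOLLOW(<B>) = {$, r, s, u}. Thus FOLLOW(<C>) = {$, r, s, u}.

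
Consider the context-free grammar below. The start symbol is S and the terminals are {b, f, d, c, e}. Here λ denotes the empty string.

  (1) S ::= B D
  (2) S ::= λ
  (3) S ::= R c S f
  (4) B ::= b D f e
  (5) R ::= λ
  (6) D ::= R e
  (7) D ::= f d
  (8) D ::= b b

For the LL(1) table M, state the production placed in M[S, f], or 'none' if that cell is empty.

FIRST(B): from B::=b D f e we get {b}. So FIRST(B) = {b}.
FIRST(R): from R::=λ we get {λ}. So FIRST(R) = {λ}.
FIRST(S): from S::=B D we get {b}; from S::=λ we get {λ}; from S::=R c S f we get {c}. So FIRST(S) = {λ, b, c}.
FIRST(D): from D::=R e we get {e}; from D::=f d we get {f}; from D::=b b we get {b}. So FIRST(D) = {b, e, f}.
FOLLOW(S) includes $ since S is the start symbol.
FOLLOW(S): in S::=R c S f, S is followed by f with FIRST {f}. Thus FOLLOW(S) = {$, f}.
For S ::= B D: FIRST(B D) = {b}, so it goes in M[S, t] for t ∈ {b}.
For S ::= λ: FIRST(λ) = {λ}, so it goes in M[S, t] for t ∈ {}; since λ ∈ FIRST, also for every t ∈ FOLLOW(S) = {$, f}.
For S ::= R c S f: FIRST(R c S f) = {c}, so it goes in M[S, t] for t ∈ {c}.

S ::= λ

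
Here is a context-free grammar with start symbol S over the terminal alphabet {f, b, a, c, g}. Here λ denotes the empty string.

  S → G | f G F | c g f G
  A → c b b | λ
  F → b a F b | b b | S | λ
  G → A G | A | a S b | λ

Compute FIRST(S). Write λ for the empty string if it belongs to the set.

FIRST(A): from A→c b b we get {c}; from A→λ we get {λ}. So FIRST(A) = {λ, c}.
FIRST(G): from G→A G we get {λ, a, c}; from G→A we get {λ, c}; from G→a S b we get {a}; from G→λ we get {λ}. So FIRST(G) = {λ, a, c}.
FIRST(S): from S→G we get {λ, a, c}; from S→f G F we get {f}; from S→c g f G we get {c}. So FIRST(S) = {λ, a, c, f}.
FIRST(F): from F→b a F b we get {b}; from F→b b we get {b}; from F→S we get {λ, a, c, f}; from F→λ we get {λ}. So FIRST(F) = {λ, a, b, c, f}.

{λ, a, c, f}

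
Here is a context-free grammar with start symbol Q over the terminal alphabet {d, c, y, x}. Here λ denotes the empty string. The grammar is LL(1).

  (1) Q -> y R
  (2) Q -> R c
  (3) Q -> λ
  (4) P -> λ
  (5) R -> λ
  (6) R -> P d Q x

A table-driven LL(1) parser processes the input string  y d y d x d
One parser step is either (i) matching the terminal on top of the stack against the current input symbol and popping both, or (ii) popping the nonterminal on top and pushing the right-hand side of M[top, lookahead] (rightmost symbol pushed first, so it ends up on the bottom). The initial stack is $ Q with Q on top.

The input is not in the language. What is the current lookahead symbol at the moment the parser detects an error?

d

step 1: stack=$ Q  input=y d y d x d $  — expand Q -> y R
step 2: stack=$ R y  input=y d y d x d $  — match y
step 3: stack=$ R  input=d y d x d $  — expand R -> P d Q x
step 4: stack=$ x Q d P  input=d y d x d $  — expand P -> λ
step 5: stack=$ x Q d  input=d y d x d $  — match d
step 6: stack=$ x Q  input=y d x d $  — expand Q -> y R
step 7: stack=$ x R y  input=y d x d $  — match y
step 8: stack=$ x R  input=d x d $  — expand R -> P d Q x
step 9: stack=$ x x Q d P  input=d x d $  — expand P -> λ
step 10: stack=$ x x Q d  input=d x d $  — match d
step 11: stack=$ x x Q  input=x d $  — expand Q -> λ
step 12: stack=$ x x  input=x d $  — match x
step 13: stack=$ x  input=d $  — error: top is terminal x but lookahead is d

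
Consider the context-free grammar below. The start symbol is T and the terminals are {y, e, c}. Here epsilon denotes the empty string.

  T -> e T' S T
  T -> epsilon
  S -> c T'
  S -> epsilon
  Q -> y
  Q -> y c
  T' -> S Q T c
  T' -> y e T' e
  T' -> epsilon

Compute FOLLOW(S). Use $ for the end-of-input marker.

{$, c, e, y}

FIRST(T) = {epsilon, e}
FIRST(S) = {epsilon, c}
FIRST(Q) = {y}
FIRST(T') = {epsilon, c, y}  (via S Q T c)
FOLLOW(T) includes $ since T is the start symbol.
FOLLOW(T): in T->e T' S T, the suffix after T is empty (adds nothing new); in T'->S Q T c, T is followed by c with FIRST {c}. Thus FOLLOW(T) = {$, c}.
FOLLOW(S): in T->e T' S T, S is followed by T with FIRST {epsilon, e}; in T->e T' S T, the suffix after S is nullable, so FOLLOW(S) ⊇ FOLLOW(T) = {$, c}; in T'->S Q T c, S is followed by Q T c with FIRST {y}. Thus FOLLOW(S) = {$, c, e, y}.
FOLLOW(Q): in T'->S Q T c, Q is followed by T c with FIRST {c, e}. Thus FOLLOW(Q) = {c, e}.
FOLLOW(T'): in T->e T' S T, T' is followed by S T with FIRST {epsilon, c, e}; in T->e T' S T, the suffix after T' is nullable, so FOLLOW(T') ⊇ FOLLOW(T) = {$, c}; in S->c T', the suffix after T' is empty, so FOLLOW(T') ⊇ FOLLOW(S) = {$, c, e, y}; in T'->y e T' e, T' is followed by e with FIRST {e}. Thus FOLLOW(T') = {$, c, e, y}.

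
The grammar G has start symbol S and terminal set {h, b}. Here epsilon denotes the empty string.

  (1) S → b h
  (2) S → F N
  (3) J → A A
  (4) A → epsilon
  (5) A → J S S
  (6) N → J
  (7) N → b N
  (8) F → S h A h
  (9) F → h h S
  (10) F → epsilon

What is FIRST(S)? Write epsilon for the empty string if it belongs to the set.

FIRST(S): from S→b h we get {b}; from S→F N we get {epsilon, b, h}. So FIRST(S) = {epsilon, b, h}.
FIRST(F): from F→S h A h we get {b, h}; from F→h h S we get {h}; from F→epsilon we get {epsilon}. So FIRST(F) = {epsilon, b, h}.
FIRST(J): from J→A A we get {epsilon, b, h}. So FIRST(J) = {epsilon, b, h}.
FIRST(A): from A→epsilon we get {epsilon}; from A→J S S we get {epsilon, b, h}. So FIRST(A) = {epsilon, b, h}.
FIRST(N): from N→J we get {epsilon, b, h}; from N→b N we get {b}. So FIRST(N) = {epsilon, b, h}.

{epsilon, b, h}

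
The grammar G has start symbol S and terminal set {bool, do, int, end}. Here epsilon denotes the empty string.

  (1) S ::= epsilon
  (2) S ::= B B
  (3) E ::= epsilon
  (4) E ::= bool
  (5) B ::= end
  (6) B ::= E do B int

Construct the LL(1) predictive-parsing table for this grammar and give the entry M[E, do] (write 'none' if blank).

FIRST(E): from E::=epsilon we get {epsilon}; from E::=bool we get {bool}. So FIRST(E) = {epsilon, bool}.
FIRST(B): from B::=end we get {end}; from B::=E do B int we get {bool, do}. So FIRST(B) = {bool, do, end}.
FIRST(S): from S::=epsilon we get {epsilon}; from S::=B B we get {bool, do, end}. So FIRST(S) = {epsilon, bool, do, end}.
FOLLOW(S) includes $ since S is the start symbol.
FOLLOW(E): in B::=E do B int, E is followed by do B int with FIRST {do}. Thus FOLLOW(E) = {do}.
For E ::= epsilon: FIRST(epsilon) = {epsilon}, so it goes in M[E, t] for t ∈ {}; since epsilon ∈ FIRST, also for every t ∈ FOLLOW(E) = {do}.
For E ::= bool: FIRST(bool) = {bool}, so it goes in M[E, t] for t ∈ {bool}.

E ::= epsilon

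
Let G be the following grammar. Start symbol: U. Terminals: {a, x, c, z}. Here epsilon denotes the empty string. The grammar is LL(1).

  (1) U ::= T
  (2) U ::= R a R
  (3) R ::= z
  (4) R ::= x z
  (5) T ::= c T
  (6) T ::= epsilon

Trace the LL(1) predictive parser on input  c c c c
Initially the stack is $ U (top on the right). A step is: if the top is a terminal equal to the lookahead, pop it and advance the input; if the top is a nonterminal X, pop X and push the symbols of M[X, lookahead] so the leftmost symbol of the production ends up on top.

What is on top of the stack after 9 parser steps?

T

step 1: stack=$ U  input=c c c c $  — expand U ::= T
step 2: stack=$ T  input=c c c c $  — expand T ::= c T
step 3: stack=$ T c  input=c c c c $  — match c
step 4: stack=$ T  input=c c c $  — expand T ::= c T
step 5: stack=$ T c  input=c c c $  — match c
step 6: stack=$ T  input=c c $  — expand T ::= c T
step 7: stack=$ T c  input=c c $  — match c
step 8: stack=$ T  input=c $  — expand T ::= c T
step 9: stack=$ T c  input=c $  — match c
Stack after step 9: $ T (top = T).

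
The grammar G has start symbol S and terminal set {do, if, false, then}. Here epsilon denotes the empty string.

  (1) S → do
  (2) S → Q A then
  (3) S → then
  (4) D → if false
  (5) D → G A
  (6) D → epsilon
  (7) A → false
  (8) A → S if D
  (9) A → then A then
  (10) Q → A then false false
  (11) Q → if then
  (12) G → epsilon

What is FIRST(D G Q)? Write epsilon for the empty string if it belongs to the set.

FIRST(G) = {epsilon}
FIRST(S) = {do, false, if, then}  (via Q A then)
FIRST(A) = {do, false, if, then}  (via S if D)
FIRST(D) = {epsilon, do, false, if, then}  (via G A)
FIRST(Q) = {do, false, if, then}  (via A then false false)
FIRST(D G Q): take FIRST of each symbol in turn, carrying on past any symbol whose FIRST contains epsilon; result {do, false, if, then}.

{do, false, if, then}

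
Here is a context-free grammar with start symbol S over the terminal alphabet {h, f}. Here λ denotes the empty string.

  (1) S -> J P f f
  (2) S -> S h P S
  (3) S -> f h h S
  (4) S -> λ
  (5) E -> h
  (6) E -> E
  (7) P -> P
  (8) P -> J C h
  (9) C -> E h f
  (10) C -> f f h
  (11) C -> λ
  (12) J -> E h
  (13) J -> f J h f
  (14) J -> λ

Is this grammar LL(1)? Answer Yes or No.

No

FIRST(S) = {λ, f, h}
FIRST(E) = {h}
FIRST(P) = {f, h}
FIRST(C) = {λ, f, h}
FIRST(J) = {λ, f, h}
FOLLOW(S) = {$, h}
FOLLOW(E) = {h}
FOLLOW(P) = {$, f, h}
FOLLOW(C) = {h}
FOLLOW(J) = {f, h}
Cell M[C, h] receives both C -> E h f and C -> λ — the grammar is not LL(1).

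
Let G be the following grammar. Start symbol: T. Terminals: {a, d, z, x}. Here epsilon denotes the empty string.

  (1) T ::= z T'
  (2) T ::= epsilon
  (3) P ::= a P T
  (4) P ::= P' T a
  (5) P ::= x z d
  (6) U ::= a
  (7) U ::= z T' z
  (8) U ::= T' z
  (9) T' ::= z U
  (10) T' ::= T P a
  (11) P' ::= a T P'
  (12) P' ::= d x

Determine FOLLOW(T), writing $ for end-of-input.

FIRST(T) = {epsilon, z}
FIRST(P') = {a, d}
FIRST(P) = {a, d, x}  (via P' T a)
FIRST(T') = {a, d, x, z}  (via T P a)
FIRST(U) = {a, d, x, z}  (via T' z)
FOLLOW(T) includes $ since T is the start symbol.
FOLLOW(P): in P::=a P T, P is followed by T with FIRST {epsilon, z}; in P::=a P T, the suffix after P is nullable (adds nothing new); in T'::=T P a, P is followed by a with FIRST {a}. Thus FOLLOW(P) = {a, z}.
FOLLOW(T): in P::=a P T, the suffix after T is empty, so FOLLOW(T) ⊇ FOLLOW(P) = {a, z}; in P::=P' T a, T is followed by a with FIRST {a}; in T'::=T P a, T is followed by P a with FIRST {a, d, x}; in P'::=a T P', T is followed by P' with FIRST {a, d}. Thus FOLLOW(T) = {$, a, d, x, z}.
FOLLOW(T'): in T::=z T', the suffix after T' is empty, so FOLLOW(T') ⊇ FOLLOW(T) = {$, a, d, x, z}; in U::=z T' z, T' is followed by z with FIRST {z}; in U::=T' z, T' is followed by z with FIRST {z}. Thus FOLLOW(T') = {$, a, d, x, z}.
FOLLOW(U): in T'::=z U, the suffix after U is empty, so FOLLOW(U) ⊇ FOLLOW(T') = {$, a, d, x, z}. Thus FOLLOW(U) = {$, a, d, x, z}.
FOLLOW(P'): in P::=P' T a, P' is followed by T a with FIRST {a, z}; in P'::=a T P', the suffix after P' is empty (adds nothing new). Thus FOLLOW(P') = {a, z}.

{$, a, d, x, z}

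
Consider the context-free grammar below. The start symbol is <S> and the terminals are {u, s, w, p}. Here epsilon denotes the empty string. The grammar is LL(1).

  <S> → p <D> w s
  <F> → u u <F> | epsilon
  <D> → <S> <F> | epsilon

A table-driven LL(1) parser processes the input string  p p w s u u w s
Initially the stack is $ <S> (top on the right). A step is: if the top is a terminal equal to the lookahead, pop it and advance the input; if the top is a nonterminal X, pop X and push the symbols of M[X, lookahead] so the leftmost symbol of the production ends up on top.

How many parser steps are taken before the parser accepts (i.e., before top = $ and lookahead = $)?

14

step 1: stack=$ <S>  input=p p w s u u w s $  — expand <S> → p <D> w s
step 2: stack=$ s w <D> p  input=p p w s u u w s $  — match p
step 3: stack=$ s w <D>  input=p w s u u w s $  — expand <D> → <S> <F>
step 4: stack=$ s w <F> <S>  input=p w s u u w s $  — expand <S> → p <D> w s
step 5: stack=$ s w <F> s w <D> p  input=p w s u u w s $  — match p
step 6: stack=$ s w <F> s w <D>  input=w s u u w s $  — expand <D> → epsilon
step 7: stack=$ s w <F> s w  input=w s u u w s $  — match w
step 8: stack=$ s w <F> s  input=s u u w s $  — match s
step 9: stack=$ s w <F>  input=u u w s $  — expand <F> → u u <F>
step 10: stack=$ s w <F> u u  input=u u w s $  — match u
step 11: stack=$ s w <F> u  input=u w s $  — match u
step 12: stack=$ s w <F>  input=w s $  — expand <F> → epsilon
step 13: stack=$ s w  input=w s $  — match w
step 14: stack=$ s  input=s $  — match s
Accept reached after 14 steps.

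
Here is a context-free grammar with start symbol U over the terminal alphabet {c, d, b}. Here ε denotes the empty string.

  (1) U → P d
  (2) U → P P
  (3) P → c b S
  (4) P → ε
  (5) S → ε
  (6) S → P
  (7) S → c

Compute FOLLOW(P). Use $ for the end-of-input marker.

FIRST(P): from P→c b S we get {c}; from P→ε we get {ε}. So FIRST(P) = {ε, c}.
FIRST(U): from U→P d we get {c, d}; from U→P P we get {ε, c}. So FIRST(U) = {ε, c, d}.
FIRST(S): from S→ε we get {ε}; from S→P we get {ε, c}; from S→c we get {c}. So FIRST(S) = {ε, c}.
FOLLOW(U) includes $ since U is the start symbol.
FOLLOW(U): U appears on no right-hand side. Thus FOLLOW(U) = {$}.
FOLLOW(P): in U→P d, P is followed by d with FIRST {d}; in U→P P (occurrence 1), P is followed by P with FIRST {ε, c}; in U→P P (occurrence 1), the suffix after P is nullable, so FOLLOW(P) ⊇ FOLLOW(U) = {$}; in U→P P (occurrence 2), the suffix after P is empty, so FOLLOW(P) ⊇ FOLLOW(U) = {$}; in S→P, the suffix after P is empty, so FOLLOW(P) ⊇ FOLLOW(S) = {$, c, d}. Thus FOLLOW(P) = {$, c, d}.
FOLLOW(S): in P→c b S, the suffix after S is empty, so FOLLOW(S) ⊇ FOLLOW(P) = {$, c, d}. Thus FOLLOW(S) = {$, c, d}.

{$, c, d}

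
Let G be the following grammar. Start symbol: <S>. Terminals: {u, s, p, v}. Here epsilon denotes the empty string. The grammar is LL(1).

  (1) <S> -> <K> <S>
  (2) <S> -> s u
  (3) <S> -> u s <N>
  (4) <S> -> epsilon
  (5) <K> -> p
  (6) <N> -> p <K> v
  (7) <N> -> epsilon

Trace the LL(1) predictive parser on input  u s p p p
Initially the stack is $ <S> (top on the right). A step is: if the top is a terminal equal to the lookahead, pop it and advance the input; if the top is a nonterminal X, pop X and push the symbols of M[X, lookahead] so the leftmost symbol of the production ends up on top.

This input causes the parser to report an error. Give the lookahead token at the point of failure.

p

step 1: stack=$ <S>  input=u s p p p $  — expand <S> -> u s <N>
step 2: stack=$ <N> s u  input=u s p p p $  — match u
step 3: stack=$ <N> s  input=s p p p $  — match s
step 4: stack=$ <N>  input=p p p $  — expand <N> -> p <K> v
step 5: stack=$ v <K> p  input=p p p $  — match p
step 6: stack=$ v <K>  input=p p $  — expand <K> -> p
step 7: stack=$ v p  input=p p $  — match p
step 8: stack=$ v  input=p $  — error: top is terminal v but lookahead is p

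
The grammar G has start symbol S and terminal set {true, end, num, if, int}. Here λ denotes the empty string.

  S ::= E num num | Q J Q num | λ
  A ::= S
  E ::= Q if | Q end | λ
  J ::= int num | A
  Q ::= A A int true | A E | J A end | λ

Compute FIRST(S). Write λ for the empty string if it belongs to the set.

FIRST(S) = {λ, end, if, int, num}  (via E num num, Q J Q num)
FIRST(A) = {λ, end, if, int, num}  (via S)
FIRST(J) = {λ, end, if, int, num}  (via A)
FIRST(E) = {λ, end, if, int, num}  (via Q if, Q end)
FIRST(Q) = {λ, end, if, int, num}  (via A A int true, A E, J A end)

{λ, end, if, int, num}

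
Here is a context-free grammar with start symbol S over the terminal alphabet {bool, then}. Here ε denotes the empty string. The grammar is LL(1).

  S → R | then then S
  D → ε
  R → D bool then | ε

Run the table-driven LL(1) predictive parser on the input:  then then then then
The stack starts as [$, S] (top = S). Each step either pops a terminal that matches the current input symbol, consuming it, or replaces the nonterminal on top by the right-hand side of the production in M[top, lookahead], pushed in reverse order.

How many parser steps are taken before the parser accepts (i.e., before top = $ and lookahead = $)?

8

     Stack          Input                  Action
  1  $ S            then then then then $  expand S → then then S
  2  $ S then then  then then then then $  match then
  3  $ S then       then then then $       match then
  4  $ S            then then $            expand S → then then S
  5  $ S then then  then then $            match then
  6  $ S then       then $                 match then
  7  $ S            $                      expand S → R
  8  $ R            $                      expand R → ε
Accept reached after 8 steps.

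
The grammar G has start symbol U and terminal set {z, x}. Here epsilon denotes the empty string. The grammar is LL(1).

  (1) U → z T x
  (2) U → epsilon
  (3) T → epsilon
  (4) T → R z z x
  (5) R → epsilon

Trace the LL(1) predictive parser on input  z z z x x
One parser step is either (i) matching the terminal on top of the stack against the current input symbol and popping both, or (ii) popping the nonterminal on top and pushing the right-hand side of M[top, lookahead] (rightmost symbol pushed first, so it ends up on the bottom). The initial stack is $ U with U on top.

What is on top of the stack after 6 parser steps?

x

     Stack        Input        Action
  1  $ U          z z z x x $  expand U → z T x
  2  $ x T z      z z z x x $  match z
  3  $ x T        z z x x $    expand T → R z z x
  4  $ x x z z R  z z x x $    expand R → epsilon
  5  $ x x z z    z z x x $    match z
  6  $ x x z      z x x $      match z
Stack after step 6: $ x x (top = x).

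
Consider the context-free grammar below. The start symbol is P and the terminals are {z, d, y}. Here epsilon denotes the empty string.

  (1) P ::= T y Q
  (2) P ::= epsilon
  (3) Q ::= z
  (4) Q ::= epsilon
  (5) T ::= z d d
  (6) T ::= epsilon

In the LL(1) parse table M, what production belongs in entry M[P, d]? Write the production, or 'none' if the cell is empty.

FIRST(Q): from Q::=z we get {z}; from Q::=epsilon we get {epsilon}. So FIRST(Q) = {epsilon, z}.
FIRST(T): from T::=z d d we get {z}; from T::=epsilon we get {epsilon}. So FIRST(T) = {epsilon, z}.
FIRST(P): from P::=T y Q we get {y, z}; from P::=epsilon we get {epsilon}. So FIRST(P) = {epsilon, y, z}.
FOLLOW(P) includes $ since P is the start symbol.
FOLLOW(P): P appears on no right-hand side. Thus FOLLOW(P) = {$}.
For P ::= T y Q: FIRST(T y Q) = {y, z}, so it goes in M[P, t] for t ∈ {y, z}.
For P ::= epsilon: FIRST(epsilon) = {epsilon}, so it goes in M[P, t] for t ∈ {}; since epsilon ∈ FIRST, also for every t ∈ FOLLOW(P) = {$}.
None of these place a production in M[P, d].

none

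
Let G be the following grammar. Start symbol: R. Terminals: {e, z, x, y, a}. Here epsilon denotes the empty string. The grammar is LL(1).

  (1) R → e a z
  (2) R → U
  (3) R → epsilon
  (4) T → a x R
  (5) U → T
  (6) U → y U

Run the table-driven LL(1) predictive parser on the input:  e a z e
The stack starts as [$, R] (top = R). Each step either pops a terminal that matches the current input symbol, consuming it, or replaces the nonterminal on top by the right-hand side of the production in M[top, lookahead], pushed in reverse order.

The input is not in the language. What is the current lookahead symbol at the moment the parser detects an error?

     Stack    Input      Action
  1  $ R      e a z e $  expand R → e a z
  2  $ z a e  e a z e $  match e
  3  $ z a    a z e $    match a
  4  $ z      z e $      match z
  5  $        e $        error: stack empty but input remains

e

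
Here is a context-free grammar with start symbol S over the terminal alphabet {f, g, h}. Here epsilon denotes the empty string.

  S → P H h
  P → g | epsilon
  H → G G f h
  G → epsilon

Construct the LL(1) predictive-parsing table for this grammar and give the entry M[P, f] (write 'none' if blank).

P → epsilon

FIRST(P): from P→g we get {g}; from P→epsilon we get {epsilon}. So FIRST(P) = {epsilon, g}.
FIRST(G): from G→epsilon we get {epsilon}. So FIRST(G) = {epsilon}.
FIRST(H): from H→G G f h we get {f}. So FIRST(H) = {f}.
FIRST(S): from S→P H h we get {f, g}. So FIRST(S) = {f, g}.
FOLLOW(S) includes $ since S is the start symbol.
FOLLOW(P): in S→P H h, P is followed by H h with FIRST {f}. Thus FOLLOW(P) = {f}.
For P → g: FIRST(g) = {g}, so it goes in M[P, t] for t ∈ {g}.
For P → epsilon: FIRST(epsilon) = {epsilon}, so it goes in M[P, t] for t ∈ {}; since epsilon ∈ FIRST, also for every t ∈ FOLLOW(P) = {f}.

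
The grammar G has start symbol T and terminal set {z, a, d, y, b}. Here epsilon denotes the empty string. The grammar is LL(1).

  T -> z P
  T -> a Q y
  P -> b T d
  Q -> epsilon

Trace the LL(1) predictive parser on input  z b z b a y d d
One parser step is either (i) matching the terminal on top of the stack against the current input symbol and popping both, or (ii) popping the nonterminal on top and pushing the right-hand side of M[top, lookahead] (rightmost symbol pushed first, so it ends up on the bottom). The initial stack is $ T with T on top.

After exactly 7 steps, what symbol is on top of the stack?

b

step 1: stack=$ T  input=z b z b a y d d $  — expand T -> z P
step 2: stack=$ P z  input=z b z b a y d d $  — match z
step 3: stack=$ P  input=b z b a y d d $  — expand P -> b T d
step 4: stack=$ d T b  input=b z b a y d d $  — match b
step 5: stack=$ d T  input=z b a y d d $  — expand T -> z P
step 6: stack=$ d P z  input=z b a y d d $  — match z
step 7: stack=$ d P  input=b a y d d $  — expand P -> b T d
Stack after step 7: $ d d T b (top = b).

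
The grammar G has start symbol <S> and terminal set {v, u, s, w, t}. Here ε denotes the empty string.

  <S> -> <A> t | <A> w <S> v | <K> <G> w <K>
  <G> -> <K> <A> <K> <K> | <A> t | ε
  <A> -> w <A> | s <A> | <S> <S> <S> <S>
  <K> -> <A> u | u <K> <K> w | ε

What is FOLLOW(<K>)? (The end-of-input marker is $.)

FIRST(<S>) = {s, u, w}  (via <A> t, <A> w <S> v, <K> <G> w <K>)
FIRST(<A>) = {s, u, w}  (via <S> <S> <S> <S>)
FIRST(<K>) = {ε, s, u, w}  (via <A> u)
FIRST(<G>) = {ε, s, u, w}  (via <K> <A> <K> <K>, <A> t)
FOLLOW(<S>) includes $ since <S> is the start symbol.
FOLLOW(<G>): in <S>-><K> <G> w <K>, <G> is followed by w <K> with FIRST {w}. Thus FOLLOW(<G>) = {w}.
FOLLOW(<A>): in <S>-><A> t, <A> is followed by t with FIRST {t}; in <S>-><A> w <S> v, <A> is followed by w <S> v with FIRST {w}; in <G>-><K> <A> <K> <K>, <A> is followed by <K> <K> with FIRST {ε, s, u, w}; in <G>-><K> <A> <K> <K>, the suffix after <A> is nullable, so FOLLOW(<A>) ⊇ FOLLOW(<G>) = {w}; in <G>-><A> t, <A> is followed by t with FIRST {t}; in <A>->w <A>, the suffix after <A> is empty (adds nothing new); in <A>->s <A>, the suffix after <A> is empty (adds nothing new); in <K>-><A> u, <A> is followed by u with FIRST {u}. Thus FOLLOW(<A>) = {s, t, u, w}.
FOLLOW(<S>): in <S>-><A> w <S> v, <S> is followed by v with FIRST {v}; in <A>-><S> <S> <S> <S> (occurrence 1), <S> is followed by <S> <S> <S> with FIRST {s, u, w}; in <A>-><S> <S> <S> <S> (occurrence 2), <S> is followed by <S> <S> with FIRST {s, u, w}; in <A>-><S> <S> <S> <S> (occurrence 3), <S> is followed by <S> with FIRST {s, u, w}; in <A>-><S> <S> <S> <S> (occurrence 4), the suffix after <S> is empty, so FOLLOW(<S>) ⊇ FOLLOW(<A>) = {s, t, u, w}. Thus FOLLOW(<S>) = {$, s, t, u, v, w}.
FOLLOW(<K>): in <S>-><K> <G> w <K> (occurrence 1), <K> is followed by <G> w <K> with FIRST {s, u, w}; in <S>-><K> <G> w <K> (occurrence 2), the suffix after <K> is empty, so FOLLOW(<K>) ⊇ FOLLOW(<S>) = {$, s, t, u, v, w}; in <G>-><K> <A> <K> <K> (occurrence 1), <K> is followed by <A> <K> <K> with FIRST {s, u, w}; in <G>-><K> <A> <K> <K> (occurrence 2), <K> is followed by <K> with FIRST {ε, s, u, w}; in <G>-><K> <A> <K> <K> (occurrence 2), the suffix after <K> is nullable, so FOLLOW(<K>) ⊇ FOLLOW(<G>) = {w}; in <G>-><K> <A> <K> <K> (occurrence 3), the suffix after <K> is empty, so FOLLOW(<K>) ⊇ FOLLOW(<G>) = {w}; in <K>->u <K> <K> w (occurrence 1), <K> is followed by <K> w with FIRST {s, u, w}; in <K>->u <K> <K> w (occurrence 2), <K> is followed by w with FIRST {w}. Thus FOLLOW(<K>) = {$, s, t, u, v, w}.

{$, s, t, u, v, w}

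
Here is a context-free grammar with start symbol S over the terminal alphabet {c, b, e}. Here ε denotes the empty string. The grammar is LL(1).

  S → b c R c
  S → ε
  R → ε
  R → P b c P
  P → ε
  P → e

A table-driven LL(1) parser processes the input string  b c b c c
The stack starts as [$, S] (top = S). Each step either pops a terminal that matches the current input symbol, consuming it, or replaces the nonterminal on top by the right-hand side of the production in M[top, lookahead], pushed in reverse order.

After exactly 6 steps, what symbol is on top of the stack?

     Stack        Input        Action
  1  $ S          b c b c c $  expand S → b c R c
  2  $ c R c b    b c b c c $  match b
  3  $ c R c      c b c c $    match c
  4  $ c R        b c c $      expand R → P b c P
  5  $ c P c b P  b c c $      expand P → ε
  6  $ c P c b    b c c $      match b
Stack after step 6: $ c P c (top = c).

c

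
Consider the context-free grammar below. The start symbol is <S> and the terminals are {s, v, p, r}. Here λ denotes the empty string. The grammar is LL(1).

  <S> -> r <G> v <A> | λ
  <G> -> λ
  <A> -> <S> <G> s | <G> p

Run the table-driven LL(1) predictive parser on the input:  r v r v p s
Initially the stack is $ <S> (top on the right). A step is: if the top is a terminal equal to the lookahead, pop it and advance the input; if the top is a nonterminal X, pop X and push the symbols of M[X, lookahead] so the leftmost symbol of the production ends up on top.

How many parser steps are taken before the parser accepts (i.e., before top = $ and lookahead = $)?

14

step 1: stack=$ <S>  input=r v r v p s $  — expand <S> -> r <G> v <A>
step 2: stack=$ <A> v <G> r  input=r v r v p s $  — match r
step 3: stack=$ <A> v <G>  input=v r v p s $  — expand <G> -> λ
step 4: stack=$ <A> v  input=v r v p s $  — match v
step 5: stack=$ <A>  input=r v p s $  — expand <A> -> <S> <G> s
step 6: stack=$ s <G> <S>  input=r v p s $  — expand <S> -> r <G> v <A>
step 7: stack=$ s <G> <A> v <G> r  input=r v p s $  — match r
step 8: stack=$ s <G> <A> v <G>  input=v p s $  — expand <G> -> λ
step 9: stack=$ s <G> <A> v  input=v p s $  — match v
step 10: stack=$ s <G> <A>  input=p s $  — expand <A> -> <G> p
step 11: stack=$ s <G> p <G>  input=p s $  — expand <G> -> λ
step 12: stack=$ s <G> p  input=p s $  — match p
step 13: stack=$ s <G>  input=s $  — expand <G> -> λ
step 14: stack=$ s  input=s $  — match s
Accept reached after 14 steps.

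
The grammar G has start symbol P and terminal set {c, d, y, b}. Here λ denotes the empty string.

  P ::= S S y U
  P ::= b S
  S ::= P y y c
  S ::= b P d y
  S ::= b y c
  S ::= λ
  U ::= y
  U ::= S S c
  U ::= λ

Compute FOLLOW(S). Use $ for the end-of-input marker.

{$, b, c, d, y}

FIRST(P): from P::=S S y U we get {b, y}; from P::=b S we get {b}. So FIRST(P) = {b, y}.
FIRST(S): from S::=P y y c we get {b, y}; from S::=b P d y we get {b}; from S::=b y c we get {b}; from S::=λ we get {λ}. So FIRST(S) = {λ, b, y}.
FIRST(U): from U::=y we get {y}; from U::=S S c we get {b, c, y}; from U::=λ we get {λ}. So FIRST(U) = {λ, b, c, y}.
FOLLOW(P) includes $ since P is the start symbol.
FOLLOW(P): in S::=P y y c, P is followed by y y c with FIRST {y}; in S::=b P d y, P is followed by d y with FIRST {d}. Thus FOLLOW(P) = {$, d, y}.
FOLLOW(S): in P::=S S y U (occurrence 1), S is followed by S y U with FIRST {b, y}; in P::=S S y U (occurrence 2), S is followed by y U with FIRST {y}; in P::=b S, the suffix after S is empty, so FOLLOW(S) ⊇ FOLLOW(P) = {$, d, y}; in U::=S S c (occurrence 1), S is followed by S c with FIRST {b, c, y}; in U::=S S c (occurrence 2), S is followed by c with FIRST {c}. Thus FOLLOW(S) = {$, b, c, d, y}.
FOLLOW(U): in P::=S S y U, the suffix after U is empty, so FOLLOW(U) ⊇ FOLLOW(P) = {$, d, y}. Thus FOLLOW(U) = {$, d, y}.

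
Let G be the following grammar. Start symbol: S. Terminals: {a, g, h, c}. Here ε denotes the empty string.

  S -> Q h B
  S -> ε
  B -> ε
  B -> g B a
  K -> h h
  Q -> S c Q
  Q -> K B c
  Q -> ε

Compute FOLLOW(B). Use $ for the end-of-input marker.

{$, a, c}

FIRST(B) = {ε, g}
FIRST(K) = {h}
FIRST(S) = {ε, c, h}  (via Q h B)
FIRST(Q) = {ε, c, h}  (via S c Q, K B c)
FOLLOW(S) includes $ since S is the start symbol.
FOLLOW(S): in Q->S c Q, S is followed by c Q with FIRST {c}. Thus FOLLOW(S) = {$, c}.
FOLLOW(B): in S->Q h B, the suffix after B is empty, so FOLLOW(B) ⊇ FOLLOW(S) = {$, c}; in B->g B a, B is followed by a with FIRST {a}; in Q->K B c, B is followed by c with FIRST {c}. Thus FOLLOW(B) = {$, a, c}.
FOLLOW(K): in Q->K B c, K is followed by B c with FIRST {c, g}. Thus FOLLOW(K) = {c, g}.
FOLLOW(Q): in S->Q h B, Q is followed by h B with FIRST {h}; in Q->S c Q, the suffix after Q is empty (adds nothing new). Thus FOLLOW(Q) = {h}.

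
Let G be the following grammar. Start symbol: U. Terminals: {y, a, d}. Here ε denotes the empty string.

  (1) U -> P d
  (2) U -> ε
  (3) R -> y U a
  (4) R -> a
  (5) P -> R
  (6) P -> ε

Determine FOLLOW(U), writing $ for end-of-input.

{$, a}

FIRST(R): from R->y U a we get {y}; from R->a we get {a}. So FIRST(R) = {a, y}.
FIRST(P): from P->R we get {a, y}; from P->ε we get {ε}. So FIRST(P) = {ε, a, y}.
FIRST(U): from U->P d we get {a, d, y}; from U->ε we get {ε}. So FIRST(U) = {ε, a, d, y}.
FOLLOW(U) includes $ since U is the start symbol.
FOLLOW(U): in R->y U a, U is followed by a with FIRST {a}. Thus FOLLOW(U) = {$, a}.
FOLLOW(P): in U->P d, P is followed by d with FIRST {d}. Thus FOLLOW(P) = {d}.
FOLLOW(R): in P->R, the suffix after R is empty, so FOLLOW(R) ⊇ FOLLOW(P) = {d}. Thus FOLLOW(R) = {d}.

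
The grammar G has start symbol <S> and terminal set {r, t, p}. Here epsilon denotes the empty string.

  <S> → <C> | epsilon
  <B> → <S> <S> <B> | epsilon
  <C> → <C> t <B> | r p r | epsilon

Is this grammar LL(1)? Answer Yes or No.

FIRST(<S>) = {epsilon, r, t}
FIRST(<B>) = {epsilon, r, t}
FIRST(<C>) = {epsilon, r, t}
FOLLOW(<S>) = {$, r, t}
FOLLOW(<B>) = {$, r, t}
FOLLOW(<C>) = {$, r, t}
Cell M[<B>, $] receives both <B> → <S> <S> <B> and <B> → epsilon — the grammar is not LL(1).

No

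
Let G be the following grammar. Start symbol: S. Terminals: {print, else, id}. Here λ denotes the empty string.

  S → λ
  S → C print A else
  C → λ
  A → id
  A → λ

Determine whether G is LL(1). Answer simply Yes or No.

FIRST(S) = {λ, print}
FIRST(C) = {λ}
FIRST(A) = {λ, id}
FOLLOW(S) = {$}
FOLLOW(C) = {print}
FOLLOW(A) = {else}
Each cell of M receives at most one production.

Yes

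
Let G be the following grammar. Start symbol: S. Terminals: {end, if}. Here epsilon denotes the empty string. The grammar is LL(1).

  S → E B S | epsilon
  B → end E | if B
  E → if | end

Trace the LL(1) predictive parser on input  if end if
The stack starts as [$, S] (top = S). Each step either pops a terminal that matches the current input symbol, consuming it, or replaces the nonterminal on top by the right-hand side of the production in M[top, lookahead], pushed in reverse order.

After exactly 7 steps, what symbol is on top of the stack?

S

     Stack      Input        Action
  1  $ S        if end if $  expand S → E B S
  2  $ S B E    if end if $  expand E → if
  3  $ S B if   if end if $  match if
  4  $ S B      end if $     expand B → end E
  5  $ S E end  end if $     match end
  6  $ S E      if $         expand E → if
  7  $ S if     if $         match if
Stack after step 7: $ S (top = S).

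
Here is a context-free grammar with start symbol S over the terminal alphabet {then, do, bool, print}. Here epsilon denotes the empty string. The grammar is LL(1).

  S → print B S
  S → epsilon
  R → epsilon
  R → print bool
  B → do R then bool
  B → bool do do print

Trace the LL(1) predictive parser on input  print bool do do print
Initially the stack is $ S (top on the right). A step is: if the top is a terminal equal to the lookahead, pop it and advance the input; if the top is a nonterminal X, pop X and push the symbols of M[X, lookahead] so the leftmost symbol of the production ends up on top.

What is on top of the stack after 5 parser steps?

do

step 1: stack=$ S  input=print bool do do print $  — expand S → print B S
step 2: stack=$ S B print  input=print bool do do print $  — match print
step 3: stack=$ S B  input=bool do do print $  — expand B → bool do do print
step 4: stack=$ S print do do bool  input=bool do do print $  — match bool
step 5: stack=$ S print do do  input=do do print $  — match do
Stack after step 5: $ S print do (top = do).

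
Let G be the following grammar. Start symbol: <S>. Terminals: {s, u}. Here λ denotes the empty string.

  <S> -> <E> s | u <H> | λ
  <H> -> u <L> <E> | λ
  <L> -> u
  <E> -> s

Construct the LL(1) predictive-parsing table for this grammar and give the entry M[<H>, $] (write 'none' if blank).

<H> -> λ

FIRST(<H>): from <H>->u <L> <E> we get {u}; from <H>->λ we get {λ}. So FIRST(<H>) = {λ, u}.
FIRST(<L>): from <L>->u we get {u}. So FIRST(<L>) = {u}.
FIRST(<E>): from <E>->s we get {s}. So FIRST(<E>) = {s}.
FIRST(<S>): from <S>-><E> s we get {s}; from <S>->u <H> we get {u}; from <S>->λ we get {λ}. So FIRST(<S>) = {λ, s, u}.
FOLLOW(<S>) includes $ since <S> is the start symbol.
FOLLOW(<S>): <S> appears on no right-hand side. Thus FOLLOW(<S>) = {$}.
FOLLOW(<H>): in <S>->u <H>, the suffix after <H> is empty, so FOLLOW(<H>) ⊇ FOLLOW(<S>) = {$}. Thus FOLLOW(<H>) = {$}.
For <H> -> u <L> <E>: FIRST(u <L> <E>) = {u}, so it goes in M[<H>, t] for t ∈ {u}.
For <H> -> λ: FIRST(λ) = {λ}, so it goes in M[<H>, t] for t ∈ {}; since λ ∈ FIRST, also for every t ∈ FOLLOW(<H>) = {$}.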